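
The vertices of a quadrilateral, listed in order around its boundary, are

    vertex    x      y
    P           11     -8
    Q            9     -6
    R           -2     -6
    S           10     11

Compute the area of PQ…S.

111.5

Apply the shoelace formula: 2A = Σ (x_i·y_{i+1} − x_{i+1}·y_i), indices taken mod 4.
Σ = (6) + (-66) + (38) + (-201) = -223
Area = |Σ|/2 = 111.5.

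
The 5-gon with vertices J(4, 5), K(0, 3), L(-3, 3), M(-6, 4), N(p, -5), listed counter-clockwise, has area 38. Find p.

The doubled signed area Σ (x_i y_{i+1} − x_{i+1} y_i) is linear in p.
With p=0 it equals 77; the coefficient of p is 1 (from the two edges through N).
So 1·p + 77 = 2·38 = 76 ⇒ p = -1.

-1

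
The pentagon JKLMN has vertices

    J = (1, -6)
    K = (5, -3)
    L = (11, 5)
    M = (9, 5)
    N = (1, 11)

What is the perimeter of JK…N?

|JK| = √((4)² + (3)²) = √25 = 5
|KL| = √((6)² + (8)²) = √100 = 10
|LM| = √((-2)² + (0)²) = √4 = 2
|MN| = √((-8)² + (6)²) = √100 = 10
|NJ| = √((0)² + (-17)²) = √289 = 17
Perimeter = 5 + 10 + 2 + 10 + 17 = 44.

44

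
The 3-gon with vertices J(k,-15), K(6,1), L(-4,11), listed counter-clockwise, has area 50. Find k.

The doubled signed area Σ (x_i y_{i+1} − x_{i+1} y_i) is linear in k.
With k=0 it equals 220; the coefficient of k is -10 (from the two edges through J).
So -10·k + 220 = 2·50 = 100 ⇒ k = 12.

12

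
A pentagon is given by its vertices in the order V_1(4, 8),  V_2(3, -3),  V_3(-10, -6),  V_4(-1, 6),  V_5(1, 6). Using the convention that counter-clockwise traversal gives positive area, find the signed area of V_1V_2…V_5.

Apply Gauss's area formula: 2A = Σ (x_i·y_{i+1} − x_{i+1}·y_i), indices taken mod 5.
Σ = (-36) + (-48) + (-66) + (-12) + (-16) = -178
Signed area = Σ/2 = -89 (negative ⇒ clockwise traversal).

-89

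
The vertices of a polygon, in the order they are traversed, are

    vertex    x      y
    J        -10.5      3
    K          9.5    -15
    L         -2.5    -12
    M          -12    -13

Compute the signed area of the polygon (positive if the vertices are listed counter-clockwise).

Apply Gauss's area formula: 2A = Σ (x_i·y_{i+1} − x_{i+1}·y_i), indices taken mod 4.
Σ = (129) + (-151.5) + (-111.5) + (-172.5) = -306.5
Signed area = Σ/2 = -153.25 (negative ⇒ clockwise traversal).

-153.25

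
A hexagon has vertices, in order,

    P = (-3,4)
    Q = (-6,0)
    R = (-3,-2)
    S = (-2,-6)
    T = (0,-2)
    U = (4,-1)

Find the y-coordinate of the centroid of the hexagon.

-19/75

Apply Gauss's area formula. First the cross-terms c_i = x_i·y_{i+1} − x_{i+1}·y_i:
  24, 12, 14, 4, 8, 13  ⇒  2A = 75, A = 37.5.
Then Σ (y_i + y_{i+1})·c_i = -57, so ȳ = -57 / (6·37.5) = -19/75.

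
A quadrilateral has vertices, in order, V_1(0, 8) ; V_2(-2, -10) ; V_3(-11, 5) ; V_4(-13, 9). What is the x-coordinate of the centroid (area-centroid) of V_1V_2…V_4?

Apply Gauss's area formula. First the cross-terms c_i = x_i·y_{i+1} − x_{i+1}·y_i:
  16, -120, -34, -104  ⇒  2A = -242, A = -121.
Then Σ (x_i + x_{i+1})·c_i = 3696, so x̄ = 3696 / (6·(-121)) = -56/11.

-56/11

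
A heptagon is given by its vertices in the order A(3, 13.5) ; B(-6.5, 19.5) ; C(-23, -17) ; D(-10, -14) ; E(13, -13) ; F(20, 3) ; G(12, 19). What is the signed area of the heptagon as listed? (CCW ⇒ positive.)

Σ = (146.25) + (559) + (152) + (312) + (299) + (344) + (105) = 1917.25
Signed area = Σ/2 = 958.625 (positive ⇒ counter-clockwise traversal).

958.625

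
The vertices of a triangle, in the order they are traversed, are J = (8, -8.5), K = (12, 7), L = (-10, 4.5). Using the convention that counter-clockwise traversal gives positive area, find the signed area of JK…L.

165.5

Σ = (158) + (124) + (49) = 331
Signed area = Σ/2 = 165.5 (positive ⇒ counter-clockwise traversal).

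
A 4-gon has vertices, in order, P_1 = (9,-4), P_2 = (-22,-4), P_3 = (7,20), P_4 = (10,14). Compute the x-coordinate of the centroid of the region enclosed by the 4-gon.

Apply Gauss's area formula. First the cross-terms c_i = x_i·y_{i+1} − x_{i+1}·y_i:
  -124, -412, -102, -166  ⇒  2A = -804, A = -402.
Then Σ (x_i + x_{i+1})·c_i = 2904, so x̄ = 2904 / (6·(-402)) = -242/201.

-242/201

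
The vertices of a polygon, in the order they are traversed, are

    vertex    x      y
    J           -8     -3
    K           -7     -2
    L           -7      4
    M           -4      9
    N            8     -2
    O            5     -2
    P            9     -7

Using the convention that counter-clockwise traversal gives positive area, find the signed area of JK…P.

Σ = (-5) + (-42) + (-47) + (-64) + (-6) + (-17) + (-83) = -264
Signed area = Σ/2 = -132 (negative ⇒ clockwise traversal).

-132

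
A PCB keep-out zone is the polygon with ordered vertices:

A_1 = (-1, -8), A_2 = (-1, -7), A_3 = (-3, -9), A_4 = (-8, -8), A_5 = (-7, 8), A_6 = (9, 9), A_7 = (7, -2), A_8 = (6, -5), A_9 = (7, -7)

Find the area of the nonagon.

Apply the surveyor's formula: 2A = Σ (x_i·y_{i+1} − x_{i+1}·y_i), indices taken mod 9.
Cross-terms: -1, -12, -48, -120, -135, -81, -23, -7, -63  ⇒  Σ = -490
Area = |Σ|/2 = 245.

245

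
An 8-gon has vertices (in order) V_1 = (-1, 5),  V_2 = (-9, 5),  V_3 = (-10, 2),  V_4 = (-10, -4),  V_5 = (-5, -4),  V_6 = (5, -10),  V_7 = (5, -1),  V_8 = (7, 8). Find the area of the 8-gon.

178.5

Apply the surveyor's formula: 2A = Σ (x_i·y_{i+1} − x_{i+1}·y_i), indices taken mod 8.
Σ = (40) + (32) + (60) + (20) + (70) + (45) + (47) + (43) = 357
Area = |Σ|/2 = 178.5.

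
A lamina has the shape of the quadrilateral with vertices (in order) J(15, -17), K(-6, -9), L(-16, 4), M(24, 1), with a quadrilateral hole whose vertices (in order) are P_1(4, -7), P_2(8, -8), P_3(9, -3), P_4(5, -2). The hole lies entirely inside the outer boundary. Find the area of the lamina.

Outer boundary:
Apply the surveyor's formula: 2A = Σ (x_i·y_{i+1} − x_{i+1}·y_i), indices taken mod 4.
Cross-terms: -237, -168, -112, -423  ⇒  Σ = -940
Area = |Σ|/2 = 470.
Hole:
Σ = (24) + (48) + (-3) + (-27) = 42
Area = |Σ|/2 = 21.
Net area = 470 − 21 = 449.

449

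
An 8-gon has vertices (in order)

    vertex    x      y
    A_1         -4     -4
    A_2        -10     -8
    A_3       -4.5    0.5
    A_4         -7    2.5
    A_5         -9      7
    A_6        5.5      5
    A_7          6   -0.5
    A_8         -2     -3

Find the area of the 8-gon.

111.25

Apply the surveyor's formula: 2A = Σ (x_i·y_{i+1} − x_{i+1}·y_i), indices taken mod 8.
Σ = (-8) + (-41) + (-7.75) + (-26.5) + (-83.5) + (-32.75) + (-19) + (-4) = -222.5
Area = |Σ|/2 = 111.25.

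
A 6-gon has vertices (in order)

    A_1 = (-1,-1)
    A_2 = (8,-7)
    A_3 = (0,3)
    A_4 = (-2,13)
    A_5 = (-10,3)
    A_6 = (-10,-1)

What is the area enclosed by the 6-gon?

109

A_1→A_2: (-1)(-7) − (8)(-1) = 15
A_2→A_3: (8)(3) − (0)(-7) = 24
A_3→A_4: (0)(13) − (-2)(3) = 6
A_4→A_5: (-2)(3) − (-10)(13) = 124
A_5→A_6: (-10)(-1) − (-10)(3) = 40
A_6→A_1: (-10)(-1) − (-1)(-1) = 9
Σ = 218
Area = |Σ|/2 = 109.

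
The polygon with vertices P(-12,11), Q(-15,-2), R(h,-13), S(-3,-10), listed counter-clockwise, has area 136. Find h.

-10

Write out the shoelace sum; only the two edges meeting at R involve h:
2·Area = [((-15)·(-13) − h·(-2)) + (h·(-10) − (-3)·(-13))] + 36
       = -8·h + 192 = 272
⇒ h = -10.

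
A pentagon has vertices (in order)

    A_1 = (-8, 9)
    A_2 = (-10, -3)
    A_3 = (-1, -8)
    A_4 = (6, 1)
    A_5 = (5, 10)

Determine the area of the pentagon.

209

Apply the shoelace (surveyor's) formula: 2A = Σ (x_i·y_{i+1} − x_{i+1}·y_i), indices taken mod 5.
Σ = (114) + (77) + (47) + (55) + (125) = 418
Area = |Σ|/2 = 209.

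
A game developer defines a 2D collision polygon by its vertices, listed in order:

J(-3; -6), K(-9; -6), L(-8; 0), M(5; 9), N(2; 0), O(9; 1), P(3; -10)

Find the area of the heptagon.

156.5

Apply Gauss's area formula: 2A = Σ (x_i·y_{i+1} − x_{i+1}·y_i), indices taken mod 7.
J→K: (-3)(-6) − (-9)(-6) = -36
K→L: (-9)(0) − (-8)(-6) = -48
L→M: (-8)(9) − (5)(0) = -72
M→N: (5)(0) − (2)(9) = -18
N→O: (2)(1) − (9)(0) = 2
O→P: (9)(-10) − (3)(1) = -93
P→J: (3)(-6) − (-3)(-10) = -48
Σ = -313
Area = |Σ|/2 = 156.5.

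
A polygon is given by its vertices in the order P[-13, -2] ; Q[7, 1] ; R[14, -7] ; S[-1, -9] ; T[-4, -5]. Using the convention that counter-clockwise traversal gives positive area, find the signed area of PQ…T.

Apply the surveyor's formula: 2A = Σ (x_i·y_{i+1} − x_{i+1}·y_i), indices taken mod 5.
P→Q: (-13)(1) − (7)(-2) = 1
Q→R: (7)(-7) − (14)(1) = -63
R→S: (14)(-9) − (-1)(-7) = -133
S→T: (-1)(-5) − (-4)(-9) = -31
T→P: (-4)(-2) − (-13)(-5) = -57
Σ = -283
Signed area = Σ/2 = -141.5 (negative ⇒ clockwise traversal).

-141.5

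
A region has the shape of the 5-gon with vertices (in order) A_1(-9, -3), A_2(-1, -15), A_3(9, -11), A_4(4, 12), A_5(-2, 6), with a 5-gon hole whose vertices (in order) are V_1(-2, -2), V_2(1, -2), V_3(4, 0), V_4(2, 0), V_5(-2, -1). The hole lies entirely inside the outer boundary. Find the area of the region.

262

Outer boundary:
Apply the surveyor's formula: 2A = Σ (x_i·y_{i+1} − x_{i+1}·y_i), indices taken mod 5.
Σ = (132) + (146) + (152) + (48) + (60) = 538
Area = |Σ|/2 = 269.
Hole:
Σ = (6) + (8) + (0) + (-2) + (2) = 14
Area = |Σ|/2 = 7.
Net area = 269 − 7 = 262.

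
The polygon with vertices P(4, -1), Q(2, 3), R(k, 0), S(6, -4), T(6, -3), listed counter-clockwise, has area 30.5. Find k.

The doubled signed area Σ (x_i y_{i+1} − x_{i+1} y_i) is linear in k.
With k=0 it equals 26; the coefficient of k is -7 (from the two edges through R).
So -7·k + 26 = 2·30.5 = 61 ⇒ k = -5.

-5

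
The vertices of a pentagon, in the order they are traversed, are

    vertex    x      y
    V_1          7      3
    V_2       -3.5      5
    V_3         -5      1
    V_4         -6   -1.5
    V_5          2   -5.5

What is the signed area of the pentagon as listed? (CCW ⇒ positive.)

80.5

Apply Gauss's area formula: 2A = Σ (x_i·y_{i+1} − x_{i+1}·y_i), indices taken mod 5.
V_1→V_2: (7)(5) − (-3.5)(3) = 45.5
V_2→V_3: (-3.5)(1) − (-5)(5) = 21.5
V_3→V_4: (-5)(-1.5) − (-6)(1) = 13.5
V_4→V_5: (-6)(-5.5) − (2)(-1.5) = 36
V_5→V_1: (2)(3) − (7)(-5.5) = 44.5
Σ = 161
Signed area = Σ/2 = 80.5 (positive ⇒ counter-clockwise traversal).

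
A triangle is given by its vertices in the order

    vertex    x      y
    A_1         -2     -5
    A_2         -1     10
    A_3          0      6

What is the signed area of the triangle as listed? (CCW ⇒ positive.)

-9.5

Σ = (-25) + (-6) + (12) = -19
Signed area = Σ/2 = -9.5 (negative ⇒ clockwise traversal).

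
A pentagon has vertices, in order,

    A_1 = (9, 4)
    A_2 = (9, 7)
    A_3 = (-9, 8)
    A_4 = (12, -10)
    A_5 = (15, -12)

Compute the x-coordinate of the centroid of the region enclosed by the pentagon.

259/55

Apply Gauss's area formula. First the cross-terms c_i = x_i·y_{i+1} − x_{i+1}·y_i:
  27, 135, -6, 6, 168  ⇒  2A = 330, A = 165.
Then Σ (x_i + x_{i+1})·c_i = 4662, so x̄ = 4662 / (6·165) = 259/55.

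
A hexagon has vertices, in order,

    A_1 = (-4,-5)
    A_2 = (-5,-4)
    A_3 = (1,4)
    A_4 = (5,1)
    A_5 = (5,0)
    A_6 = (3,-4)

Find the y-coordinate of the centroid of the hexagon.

-17/15

Apply the surveyor's formula. First the cross-terms c_i = x_i·y_{i+1} − x_{i+1}·y_i:
  -9, -16, -19, -5, -20, -31  ⇒  2A = -100, A = -50.
Then Σ (y_i + y_{i+1})·c_i = 340, so ȳ = 340 / (6·(-50)) = -17/15.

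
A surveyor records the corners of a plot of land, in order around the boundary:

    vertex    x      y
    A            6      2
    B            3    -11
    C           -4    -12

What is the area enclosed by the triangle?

Apply the shoelace formula: 2A = Σ (x_i·y_{i+1} − x_{i+1}·y_i), indices taken mod 3.
A→B: (6)(-11) − (3)(2) = -72
B→C: (3)(-12) − (-4)(-11) = -80
C→A: (-4)(2) − (6)(-12) = 64
Σ = -88
Area = |Σ|/2 = 44.

44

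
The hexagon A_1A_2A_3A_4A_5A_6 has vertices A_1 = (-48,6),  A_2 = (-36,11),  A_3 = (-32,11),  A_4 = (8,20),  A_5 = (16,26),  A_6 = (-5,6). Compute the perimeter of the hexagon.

|A_1A_2| = √((12)² + (5)²) = √169 = 13
|A_2A_3| = √((4)² + (0)²) = √16 = 4
|A_3A_4| = √((40)² + (9)²) = √1681 = 41
|A_4A_5| = √((8)² + (6)²) = √100 = 10
|A_5A_6| = √((-21)² + (-20)²) = √841 = 29
|A_6A_1| = √((-43)² + (0)²) = √1849 = 43
Perimeter = 13 + 4 + 41 + 10 + 29 + 43 = 140.

140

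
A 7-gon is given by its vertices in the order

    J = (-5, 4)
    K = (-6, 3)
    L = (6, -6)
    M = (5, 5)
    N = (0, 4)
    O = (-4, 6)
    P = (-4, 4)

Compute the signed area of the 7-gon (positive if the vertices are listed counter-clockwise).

67.5

J→K: (-5)(3) − (-6)(4) = 9
K→L: (-6)(-6) − (6)(3) = 18
L→M: (6)(5) − (5)(-6) = 60
M→N: (5)(4) − (0)(5) = 20
N→O: (0)(6) − (-4)(4) = 16
O→P: (-4)(4) − (-4)(6) = 8
P→J: (-4)(4) − (-5)(4) = 4
Σ = 135
Signed area = Σ/2 = 67.5 (positive ⇒ counter-clockwise traversal).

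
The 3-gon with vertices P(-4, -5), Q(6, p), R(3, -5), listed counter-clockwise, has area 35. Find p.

Write out the shoelace sum; only the two edges meeting at Q involve p:
2·Area = [((-4)·p − 6·(-5)) + (6·(-5) − 3·p)] + -35
       = -7·p + -35 = 70
⇒ p = -15.

-15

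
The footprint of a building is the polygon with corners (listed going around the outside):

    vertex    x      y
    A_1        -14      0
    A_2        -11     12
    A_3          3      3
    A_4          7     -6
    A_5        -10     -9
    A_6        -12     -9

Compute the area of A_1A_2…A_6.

271.5

Apply the surveyor's formula: 2A = Σ (x_i·y_{i+1} − x_{i+1}·y_i), indices taken mod 6.
A_1→A_2: (-14)(12) − (-11)(0) = -168
A_2→A_3: (-11)(3) − (3)(12) = -69
A_3→A_4: (3)(-6) − (7)(3) = -39
A_4→A_5: (7)(-9) − (-10)(-6) = -123
A_5→A_6: (-10)(-9) − (-12)(-9) = -18
A_6→A_1: (-12)(0) − (-14)(-9) = -126
Σ = -543
Area = |Σ|/2 = 271.5.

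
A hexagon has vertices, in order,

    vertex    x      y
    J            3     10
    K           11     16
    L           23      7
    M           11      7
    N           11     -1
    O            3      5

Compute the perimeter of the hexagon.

|JK| = √((8)² + (6)²) = √100 = 10
|KL| = √((12)² + (-9)²) = √225 = 15
|LM| = √((-12)² + (0)²) = √144 = 12
|MN| = √((0)² + (-8)²) = √64 = 8
|NO| = √((-8)² + (6)²) = √100 = 10
|OJ| = √((0)² + (5)²) = √25 = 5
Perimeter = 10 + 15 + 12 + 8 + 10 + 5 = 60.

60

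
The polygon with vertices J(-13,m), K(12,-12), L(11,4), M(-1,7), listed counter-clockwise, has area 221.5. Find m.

Write out the shoelace sum; only the two edges meeting at J involve m:
2·Area = [((-1)·m − (-13)·7) + ((-13)·(-12) − 12·m)] + 261
       = -13·m + 508 = 443
⇒ m = 5.

5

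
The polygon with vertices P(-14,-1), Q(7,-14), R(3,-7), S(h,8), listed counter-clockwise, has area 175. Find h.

Write out the shoelace sum; only the two edges meeting at S involve h:
2·Area = [(3·8 − h·(-7)) + (h·(-1) − (-14)·8)] + 196
       = 6·h + 332 = 350
⇒ h = 3.

3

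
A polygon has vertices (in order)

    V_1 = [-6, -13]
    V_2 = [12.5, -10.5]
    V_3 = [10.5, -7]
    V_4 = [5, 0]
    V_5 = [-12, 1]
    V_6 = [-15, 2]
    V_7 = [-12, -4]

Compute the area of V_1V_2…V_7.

247.625

Apply the surveyor's formula: 2A = Σ (x_i·y_{i+1} − x_{i+1}·y_i), indices taken mod 7.
Cross-terms: 225.5, 22.75, 35, 5, -9, 84, 132  ⇒  Σ = 495.25
Area = |Σ|/2 = 247.625.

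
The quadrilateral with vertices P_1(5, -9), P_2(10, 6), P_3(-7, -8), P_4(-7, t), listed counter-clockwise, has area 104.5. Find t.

The doubled signed area Σ (x_i y_{i+1} − x_{i+1} y_i) is linear in t.
With t=0 it equals 89; the coefficient of t is -12 (from the two edges through P_4).
So -12·t + 89 = 2·104.5 = 209 ⇒ t = -10.

-10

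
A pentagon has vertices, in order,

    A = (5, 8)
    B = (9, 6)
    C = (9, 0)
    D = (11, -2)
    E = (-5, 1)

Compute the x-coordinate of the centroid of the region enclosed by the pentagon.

319/79

Apply Gauss's area formula. First the cross-terms c_i = x_i·y_{i+1} − x_{i+1}·y_i:
  -42, -54, -18, 1, -45  ⇒  2A = -158, A = -79.
Then Σ (x_i + x_{i+1})·c_i = -1914, so x̄ = -1914 / (6·(-79)) = 319/79.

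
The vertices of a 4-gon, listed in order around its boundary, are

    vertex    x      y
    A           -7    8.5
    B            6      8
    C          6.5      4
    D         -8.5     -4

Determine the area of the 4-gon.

113.625

Apply the surveyor's formula: 2A = Σ (x_i·y_{i+1} − x_{i+1}·y_i), indices taken mod 4.
Σ = (-107) + (-28) + (8) + (-100.25) = -227.25
Area = |Σ|/2 = 113.625.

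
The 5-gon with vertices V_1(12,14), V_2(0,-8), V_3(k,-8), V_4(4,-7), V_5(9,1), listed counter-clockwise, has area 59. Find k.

Write out the shoelace sum; only the two edges meeting at V_3 involve k:
2·Area = [(0·(-8) − k·(-8)) + (k·(-7) − 4·(-8))] + 85
       = 1·k + 117 = 118
⇒ k = 1.

1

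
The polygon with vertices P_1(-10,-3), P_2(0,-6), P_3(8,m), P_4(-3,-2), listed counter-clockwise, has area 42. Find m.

1

The doubled signed area Σ (x_i y_{i+1} − x_{i+1} y_i) is linear in m.
With m=0 it equals 81; the coefficient of m is 3 (from the two edges through P_3).
So 3·m + 81 = 2·42 = 84 ⇒ m = 1.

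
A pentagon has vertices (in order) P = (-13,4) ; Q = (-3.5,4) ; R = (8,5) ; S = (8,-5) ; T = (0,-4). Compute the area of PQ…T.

125.75

Cross-terms: -38, -49.5, -80, -32, -52  ⇒  Σ = -251.5
Area = |Σ|/2 = 125.75.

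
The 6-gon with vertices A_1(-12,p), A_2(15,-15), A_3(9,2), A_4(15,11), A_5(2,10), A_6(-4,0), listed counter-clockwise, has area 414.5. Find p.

-13

Write out the shoelace sum; only the two edges meeting at A_1 involve p:
2·Area = [((-4)·p − (-12)·0) + ((-12)·(-15) − 15·p)] + 402
       = -19·p + 582 = 829
⇒ p = -13.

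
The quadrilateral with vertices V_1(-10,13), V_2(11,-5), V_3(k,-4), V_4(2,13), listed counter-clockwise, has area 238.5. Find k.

25

Write out the shoelace sum; only the two edges meeting at V_3 involve k:
2·Area = [(11·(-4) − k·(-5)) + (k·13 − 2·(-4))] + 63
       = 18·k + 27 = 477
⇒ k = 25.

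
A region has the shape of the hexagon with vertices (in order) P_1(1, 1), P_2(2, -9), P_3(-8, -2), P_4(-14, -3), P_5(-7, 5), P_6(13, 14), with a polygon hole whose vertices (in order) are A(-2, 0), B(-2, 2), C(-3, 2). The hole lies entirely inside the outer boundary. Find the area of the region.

172

Outer boundary:
Σ = (-11) + (-76) + (-4) + (-91) + (-163) + (-1) = -346
Area = |Σ|/2 = 173.
Hole:
Apply the shoelace formula: 2A = Σ (x_i·y_{i+1} − x_{i+1}·y_i), indices taken mod 3.
Cross-terms: -4, 2, 4  ⇒  Σ = 2
Area = |Σ|/2 = 1.
Net area = 173 − 1 = 172.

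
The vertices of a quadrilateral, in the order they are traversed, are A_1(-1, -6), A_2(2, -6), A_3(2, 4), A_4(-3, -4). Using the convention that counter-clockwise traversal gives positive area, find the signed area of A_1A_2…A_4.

28

Apply the surveyor's formula: 2A = Σ (x_i·y_{i+1} − x_{i+1}·y_i), indices taken mod 4.
Cross-terms: 18, 20, 4, 14  ⇒  Σ = 56
Signed area = Σ/2 = 28 (positive ⇒ counter-clockwise traversal).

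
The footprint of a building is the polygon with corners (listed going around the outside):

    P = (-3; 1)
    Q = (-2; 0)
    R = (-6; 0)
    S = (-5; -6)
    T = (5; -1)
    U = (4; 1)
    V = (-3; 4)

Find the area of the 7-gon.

55

Σ = (2) + (0) + (36) + (35) + (9) + (19) + (9) = 110
Area = |Σ|/2 = 55.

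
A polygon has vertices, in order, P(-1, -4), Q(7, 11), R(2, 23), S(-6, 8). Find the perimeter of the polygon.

|PQ| = √((8)² + (15)²) = √289 = 17
|QR| = √((-5)² + (12)²) = √169 = 13
|RS| = √((-8)² + (-15)²) = √289 = 17
|SP| = √((5)² + (-12)²) = √169 = 13
Perimeter = 17 + 13 + 17 + 13 = 60.

60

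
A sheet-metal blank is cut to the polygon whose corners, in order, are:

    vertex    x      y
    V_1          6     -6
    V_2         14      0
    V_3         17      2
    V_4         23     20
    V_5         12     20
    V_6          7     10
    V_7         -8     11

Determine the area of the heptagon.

372.5

Apply Gauss's area formula: 2A = Σ (x_i·y_{i+1} − x_{i+1}·y_i), indices taken mod 7.
Σ = (84) + (28) + (294) + (220) + (-20) + (157) + (-18) = 745
Area = |Σ|/2 = 372.5.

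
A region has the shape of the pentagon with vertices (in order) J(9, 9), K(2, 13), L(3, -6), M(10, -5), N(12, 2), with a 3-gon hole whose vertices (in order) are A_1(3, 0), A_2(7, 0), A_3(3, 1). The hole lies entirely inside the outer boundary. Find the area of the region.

Outer boundary:
J→K: (9)(13) − (2)(9) = 99
K→L: (2)(-6) − (3)(13) = -51
L→M: (3)(-5) − (10)(-6) = 45
M→N: (10)(2) − (12)(-5) = 80
N→J: (12)(9) − (9)(2) = 90
Σ = 263
Area = |Σ|/2 = 131.5.
Hole:
Σ = (0) + (7) + (-3) = 4
Area = |Σ|/2 = 2.
Net area = 131.5 − 2 = 129.5.

129.5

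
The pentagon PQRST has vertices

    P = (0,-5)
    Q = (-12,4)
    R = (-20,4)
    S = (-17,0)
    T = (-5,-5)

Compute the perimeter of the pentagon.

|PQ| = √((-12)² + (9)²) = √225 = 15
|QR| = √((-8)² + (0)²) = √64 = 8
|RS| = √((3)² + (-4)²) = √25 = 5
|ST| = √((12)² + (-5)²) = √169 = 13
|TP| = √((5)² + (0)²) = √25 = 5
Perimeter = 15 + 8 + 5 + 13 + 5 = 46.

46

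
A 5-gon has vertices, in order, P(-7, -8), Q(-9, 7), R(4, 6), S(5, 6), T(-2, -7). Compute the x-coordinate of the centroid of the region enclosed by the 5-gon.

Apply Gauss's area formula. First the cross-terms c_i = x_i·y_{i+1} − x_{i+1}·y_i:
  -121, -82, -6, -23, -33  ⇒  2A = -265, A = -132.5.
Then Σ (x_i + x_{i+1})·c_i = 2520, so x̄ = 2520 / (6·(-132.5)) = -168/53.

-168/53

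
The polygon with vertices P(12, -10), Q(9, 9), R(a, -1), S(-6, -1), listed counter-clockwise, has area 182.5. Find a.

Write out the shoelace sum; only the two edges meeting at R involve a:
2·Area = [(9·(-1) − a·9) + (a·(-1) − (-6)·(-1))] + 270
       = -10·a + 255 = 365
⇒ a = -11.

-11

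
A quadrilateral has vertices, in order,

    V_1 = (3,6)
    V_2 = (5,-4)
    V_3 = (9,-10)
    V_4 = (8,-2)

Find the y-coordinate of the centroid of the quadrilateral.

-104/45

Apply the shoelace formula. First the cross-terms c_i = x_i·y_{i+1} − x_{i+1}·y_i:
  -42, -14, 62, 54  ⇒  2A = 60, A = 30.
Then Σ (y_i + y_{i+1})·c_i = -416, so ȳ = -416 / (6·30) = -104/45.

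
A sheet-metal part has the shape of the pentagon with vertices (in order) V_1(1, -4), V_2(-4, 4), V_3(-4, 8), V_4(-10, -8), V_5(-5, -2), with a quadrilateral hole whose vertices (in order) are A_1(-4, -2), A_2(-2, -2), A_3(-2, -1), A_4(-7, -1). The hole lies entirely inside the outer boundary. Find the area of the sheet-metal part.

Outer boundary:
V_1→V_2: (1)(4) − (-4)(-4) = -12
V_2→V_3: (-4)(8) − (-4)(4) = -16
V_3→V_4: (-4)(-8) − (-10)(8) = 112
V_4→V_5: (-10)(-2) − (-5)(-8) = -20
V_5→V_1: (-5)(-4) − (1)(-2) = 22
Σ = 86
Area = |Σ|/2 = 43.
Hole:
Apply the shoelace formula: 2A = Σ (x_i·y_{i+1} − x_{i+1}·y_i), indices taken mod 4.
Cross-terms: 4, -2, -5, 10  ⇒  Σ = 7
Area = |Σ|/2 = 3.5.
Net area = 43 − 3.5 = 39.5.

39.5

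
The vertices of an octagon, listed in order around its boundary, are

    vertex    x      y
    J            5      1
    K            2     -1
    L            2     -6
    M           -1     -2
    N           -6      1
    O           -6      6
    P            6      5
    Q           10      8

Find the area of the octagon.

Σ = (-7) + (-10) + (-10) + (-13) + (-30) + (-66) + (-2) + (-30) = -168
Area = |Σ|/2 = 84.

84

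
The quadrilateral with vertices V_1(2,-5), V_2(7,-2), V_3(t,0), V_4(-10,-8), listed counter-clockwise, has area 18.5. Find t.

10

The doubled signed area Σ (x_i y_{i+1} − x_{i+1} y_i) is linear in t.
With t=0 it equals 97; the coefficient of t is -6 (from the two edges through V_3).
So -6·t + 97 = 2·18.5 = 37 ⇒ t = 10.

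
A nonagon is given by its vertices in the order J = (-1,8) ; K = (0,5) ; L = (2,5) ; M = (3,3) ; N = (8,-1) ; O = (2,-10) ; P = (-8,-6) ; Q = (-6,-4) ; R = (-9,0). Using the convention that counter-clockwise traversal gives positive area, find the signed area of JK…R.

-166.5

Apply the surveyor's formula: 2A = Σ (x_i·y_{i+1} − x_{i+1}·y_i), indices taken mod 9.
Σ = (-5) + (-10) + (-9) + (-27) + (-78) + (-92) + (-4) + (-36) + (-72) = -333
Signed area = Σ/2 = -166.5 (negative ⇒ clockwise traversal).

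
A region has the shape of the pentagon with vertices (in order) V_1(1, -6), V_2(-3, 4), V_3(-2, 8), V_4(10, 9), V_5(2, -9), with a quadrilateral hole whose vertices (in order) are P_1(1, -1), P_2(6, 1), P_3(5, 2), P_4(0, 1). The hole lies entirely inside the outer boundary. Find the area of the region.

110.5

Outer boundary:
Apply the surveyor's formula: 2A = Σ (x_i·y_{i+1} − x_{i+1}·y_i), indices taken mod 5.
Σ = (-14) + (-16) + (-98) + (-108) + (-3) = -239
Area = |Σ|/2 = 119.5.
Hole:
Σ = (7) + (7) + (5) + (-1) = 18
Area = |Σ|/2 = 9.
Net area = 119.5 − 9 = 110.5.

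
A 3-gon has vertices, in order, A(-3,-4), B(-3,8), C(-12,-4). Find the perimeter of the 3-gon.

36

|AB| = √((0)² + (12)²) = √144 = 12
|BC| = √((-9)² + (-12)²) = √225 = 15
|CA| = √((9)² + (0)²) = √81 = 9
Perimeter = 12 + 15 + 9 = 36.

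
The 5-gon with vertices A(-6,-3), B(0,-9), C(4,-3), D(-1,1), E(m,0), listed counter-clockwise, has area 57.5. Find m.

Write out the shoelace sum; only the two edges meeting at E involve m:
2·Area = [((-1)·0 − m·1) + (m·(-3) − (-6)·0)] + 91
       = -4·m + 91 = 115
⇒ m = -6.

-6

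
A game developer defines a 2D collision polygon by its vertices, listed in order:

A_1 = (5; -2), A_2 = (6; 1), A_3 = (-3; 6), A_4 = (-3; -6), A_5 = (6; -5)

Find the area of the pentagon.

Apply the surveyor's formula: 2A = Σ (x_i·y_{i+1} − x_{i+1}·y_i), indices taken mod 5.
A_1→A_2: (5)(1) − (6)(-2) = 17
A_2→A_3: (6)(6) − (-3)(1) = 39
A_3→A_4: (-3)(-6) − (-3)(6) = 36
A_4→A_5: (-3)(-5) − (6)(-6) = 51
A_5→A_1: (6)(-2) − (5)(-5) = 13
Σ = 156
Area = |Σ|/2 = 78.

78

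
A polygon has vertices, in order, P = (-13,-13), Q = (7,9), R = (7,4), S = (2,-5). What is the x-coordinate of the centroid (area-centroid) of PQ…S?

Apply Gauss's area formula. First the cross-terms c_i = x_i·y_{i+1} − x_{i+1}·y_i:
  -26, -35, -43, -91  ⇒  2A = -195, A = -97.5.
Then Σ (x_i + x_{i+1})·c_i = 280, so x̄ = 280 / (6·(-97.5)) = -56/117.

-56/117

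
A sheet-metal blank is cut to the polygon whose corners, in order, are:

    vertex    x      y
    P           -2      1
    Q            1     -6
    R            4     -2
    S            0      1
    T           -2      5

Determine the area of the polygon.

23.5

P→Q: (-2)(-6) − (1)(1) = 11
Q→R: (1)(-2) − (4)(-6) = 22
R→S: (4)(1) − (0)(-2) = 4
S→T: (0)(5) − (-2)(1) = 2
T→P: (-2)(1) − (-2)(5) = 8
Σ = 47
Area = |Σ|/2 = 23.5.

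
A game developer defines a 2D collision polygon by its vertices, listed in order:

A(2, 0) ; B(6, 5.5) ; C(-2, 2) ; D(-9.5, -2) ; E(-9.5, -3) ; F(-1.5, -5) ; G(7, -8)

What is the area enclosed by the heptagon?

86.25

Σ = (11) + (23) + (23) + (9.5) + (43) + (47) + (16) = 172.5
Area = |Σ|/2 = 86.25.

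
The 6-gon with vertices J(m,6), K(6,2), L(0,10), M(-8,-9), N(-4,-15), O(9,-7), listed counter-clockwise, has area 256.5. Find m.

Write out the shoelace sum; only the two edges meeting at J involve m:
2·Area = [(9·6 − m·(-7)) + (m·2 − 6·6)] + 387
       = 9·m + 405 = 513
⇒ m = 12.

12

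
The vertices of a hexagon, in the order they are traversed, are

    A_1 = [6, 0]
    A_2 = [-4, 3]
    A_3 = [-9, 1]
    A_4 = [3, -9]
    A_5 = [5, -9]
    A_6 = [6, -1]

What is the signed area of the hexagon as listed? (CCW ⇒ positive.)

A_1→A_2: (6)(3) − (-4)(0) = 18
A_2→A_3: (-4)(1) − (-9)(3) = 23
A_3→A_4: (-9)(-9) − (3)(1) = 78
A_4→A_5: (3)(-9) − (5)(-9) = 18
A_5→A_6: (5)(-1) − (6)(-9) = 49
A_6→A_1: (6)(0) − (6)(-1) = 6
Σ = 192
Signed area = Σ/2 = 96 (positive ⇒ counter-clockwise traversal).

96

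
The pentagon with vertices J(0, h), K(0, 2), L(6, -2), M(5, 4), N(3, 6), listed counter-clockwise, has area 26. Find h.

4

Write out the shoelace sum; only the two edges meeting at J involve h:
2·Area = [(3·h − 0·6) + (0·2 − 0·h)] + 40
       = 3·h + 40 = 52
⇒ h = 4.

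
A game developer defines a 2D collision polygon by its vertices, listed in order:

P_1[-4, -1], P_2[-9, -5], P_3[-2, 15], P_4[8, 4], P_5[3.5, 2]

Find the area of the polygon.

Apply the shoelace formula: 2A = Σ (x_i·y_{i+1} − x_{i+1}·y_i), indices taken mod 5.
Σ = (11) + (-145) + (-128) + (2) + (4.5) = -255.5
Area = |Σ|/2 = 127.75.

127.75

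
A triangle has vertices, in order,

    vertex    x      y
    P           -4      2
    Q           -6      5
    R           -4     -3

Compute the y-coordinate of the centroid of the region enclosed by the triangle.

4/3

Apply the shoelace formula. First the cross-terms c_i = x_i·y_{i+1} − x_{i+1}·y_i:
  -8, 38, -20  ⇒  2A = 10, A = 5.
Then Σ (y_i + y_{i+1})·c_i = 40, so ȳ = 40 / (6·5) = 4/3.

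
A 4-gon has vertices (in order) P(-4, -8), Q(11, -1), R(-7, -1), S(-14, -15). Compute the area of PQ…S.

Cross-terms: 92, -18, 91, 52  ⇒  Σ = 217
Area = |Σ|/2 = 108.5.

108.5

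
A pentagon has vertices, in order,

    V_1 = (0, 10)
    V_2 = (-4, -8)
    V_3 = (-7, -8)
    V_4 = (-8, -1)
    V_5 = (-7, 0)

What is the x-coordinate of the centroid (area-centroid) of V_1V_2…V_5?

-259/59

Apply the surveyor's formula. First the cross-terms c_i = x_i·y_{i+1} − x_{i+1}·y_i:
  40, -24, -57, -7, -70  ⇒  2A = -118, A = -59.
Then Σ (x_i + x_{i+1})·c_i = 1554, so x̄ = 1554 / (6·(-59)) = -259/59.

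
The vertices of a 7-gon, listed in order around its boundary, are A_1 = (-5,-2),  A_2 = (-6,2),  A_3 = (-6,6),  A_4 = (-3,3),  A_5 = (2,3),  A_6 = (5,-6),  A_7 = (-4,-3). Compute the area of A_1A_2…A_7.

A_1→A_2: (-5)(2) − (-6)(-2) = -22
A_2→A_3: (-6)(6) − (-6)(2) = -24
A_3→A_4: (-6)(3) − (-3)(6) = 0
A_4→A_5: (-3)(3) − (2)(3) = -15
A_5→A_6: (2)(-6) − (5)(3) = -27
A_6→A_7: (5)(-3) − (-4)(-6) = -39
A_7→A_1: (-4)(-2) − (-5)(-3) = -7
Σ = -134
Area = |Σ|/2 = 67.

67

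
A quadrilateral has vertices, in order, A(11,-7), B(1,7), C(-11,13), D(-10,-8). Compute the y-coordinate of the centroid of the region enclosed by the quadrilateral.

Apply the surveyor's formula. First the cross-terms c_i = x_i·y_{i+1} − x_{i+1}·y_i:
  84, 90, 218, 158  ⇒  2A = 550, A = 275.
Then Σ (y_i + y_{i+1})·c_i = 520, so ȳ = 520 / (6·275) = 52/165.

52/165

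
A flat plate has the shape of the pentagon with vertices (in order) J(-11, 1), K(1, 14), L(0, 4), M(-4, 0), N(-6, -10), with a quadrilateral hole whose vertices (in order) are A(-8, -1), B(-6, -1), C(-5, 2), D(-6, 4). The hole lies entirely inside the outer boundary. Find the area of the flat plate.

98

Outer boundary:
Apply Gauss's area formula: 2A = Σ (x_i·y_{i+1} − x_{i+1}·y_i), indices taken mod 5.
Cross-terms: -155, 4, 16, 40, -116  ⇒  Σ = -211
Area = |Σ|/2 = 105.5.
Hole:
Σ = (2) + (-17) + (-8) + (38) = 15
Area = |Σ|/2 = 7.5.
Net area = 105.5 − 7.5 = 98.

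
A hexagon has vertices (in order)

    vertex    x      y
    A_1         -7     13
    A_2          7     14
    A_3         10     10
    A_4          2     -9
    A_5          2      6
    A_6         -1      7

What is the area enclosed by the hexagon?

141.5

Apply Gauss's area formula: 2A = Σ (x_i·y_{i+1} − x_{i+1}·y_i), indices taken mod 6.
A_1→A_2: (-7)(14) − (7)(13) = -189
A_2→A_3: (7)(10) − (10)(14) = -70
A_3→A_4: (10)(-9) − (2)(10) = -110
A_4→A_5: (2)(6) − (2)(-9) = 30
A_5→A_6: (2)(7) − (-1)(6) = 20
A_6→A_1: (-1)(13) − (-7)(7) = 36
Σ = -283
Area = |Σ|/2 = 141.5.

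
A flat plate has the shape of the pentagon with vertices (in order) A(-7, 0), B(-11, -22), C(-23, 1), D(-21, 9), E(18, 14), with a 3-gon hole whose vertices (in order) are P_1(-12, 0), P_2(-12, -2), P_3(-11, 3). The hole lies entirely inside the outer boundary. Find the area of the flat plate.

Outer boundary:
Apply the shoelace formula: 2A = Σ (x_i·y_{i+1} − x_{i+1}·y_i), indices taken mod 5.
A→B: (-7)(-22) − (-11)(0) = 154
B→C: (-11)(1) − (-23)(-22) = -517
C→D: (-23)(9) − (-21)(1) = -186
D→E: (-21)(14) − (18)(9) = -456
E→A: (18)(0) − (-7)(14) = 98
Σ = -907
Area = |Σ|/2 = 453.5.
Hole:
Apply the surveyor's formula: 2A = Σ (x_i·y_{i+1} − x_{i+1}·y_i), indices taken mod 3.
Σ = (24) + (-58) + (36) = 2
Area = |Σ|/2 = 1.
Net area = 453.5 − 1 = 452.5.

452.5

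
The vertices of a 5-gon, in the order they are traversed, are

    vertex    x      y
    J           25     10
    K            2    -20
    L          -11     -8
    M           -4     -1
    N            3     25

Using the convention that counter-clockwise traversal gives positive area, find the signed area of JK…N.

-734.5

Apply Gauss's area formula: 2A = Σ (x_i·y_{i+1} − x_{i+1}·y_i), indices taken mod 5.
Cross-terms: -520, -236, -21, -97, -595  ⇒  Σ = -1469
Signed area = Σ/2 = -734.5 (negative ⇒ clockwise traversal).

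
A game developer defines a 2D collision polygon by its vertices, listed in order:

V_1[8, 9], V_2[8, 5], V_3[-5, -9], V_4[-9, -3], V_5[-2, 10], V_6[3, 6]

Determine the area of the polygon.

Σ = (-32) + (-47) + (-66) + (-96) + (-42) + (-21) = -304
Area = |Σ|/2 = 152.

152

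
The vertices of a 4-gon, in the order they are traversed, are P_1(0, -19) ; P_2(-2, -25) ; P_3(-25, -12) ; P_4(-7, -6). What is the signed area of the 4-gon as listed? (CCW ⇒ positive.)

Apply the surveyor's formula: 2A = Σ (x_i·y_{i+1} − x_{i+1}·y_i), indices taken mod 4.
Cross-terms: -38, -601, 66, 133  ⇒  Σ = -440
Signed area = Σ/2 = -220 (negative ⇒ clockwise traversal).

-220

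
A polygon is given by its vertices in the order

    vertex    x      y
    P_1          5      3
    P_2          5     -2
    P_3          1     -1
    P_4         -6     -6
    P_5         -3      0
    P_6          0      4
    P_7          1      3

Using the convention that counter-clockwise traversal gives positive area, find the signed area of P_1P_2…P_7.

Apply the surveyor's formula: 2A = Σ (x_i·y_{i+1} − x_{i+1}·y_i), indices taken mod 7.
Σ = (-25) + (-3) + (-12) + (-18) + (-12) + (-4) + (-12) = -86
Signed area = Σ/2 = -43 (negative ⇒ clockwise traversal).

-43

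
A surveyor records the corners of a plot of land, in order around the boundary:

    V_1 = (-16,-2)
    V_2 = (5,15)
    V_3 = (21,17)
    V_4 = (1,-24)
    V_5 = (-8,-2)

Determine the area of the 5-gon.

Σ = (-230) + (-230) + (-521) + (-194) + (-16) = -1191
Area = |Σ|/2 = 595.5.

595.5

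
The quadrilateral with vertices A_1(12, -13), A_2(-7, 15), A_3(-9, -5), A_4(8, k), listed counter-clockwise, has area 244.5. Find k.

Write out the shoelace sum; only the two edges meeting at A_4 involve k:
2·Area = [((-9)·k − 8·(-5)) + (8·(-13) − 12·k)] + 259
       = -21·k + 195 = 489
⇒ k = -14.

-14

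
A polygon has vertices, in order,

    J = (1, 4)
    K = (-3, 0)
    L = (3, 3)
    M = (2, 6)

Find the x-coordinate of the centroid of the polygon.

14/17

Apply the surveyor's formula. First the cross-terms c_i = x_i·y_{i+1} − x_{i+1}·y_i:
  12, -9, 12, 2  ⇒  2A = 17, A = 8.5.
Then Σ (x_i + x_{i+1})·c_i = 42, so x̄ = 42 / (6·8.5) = 14/17.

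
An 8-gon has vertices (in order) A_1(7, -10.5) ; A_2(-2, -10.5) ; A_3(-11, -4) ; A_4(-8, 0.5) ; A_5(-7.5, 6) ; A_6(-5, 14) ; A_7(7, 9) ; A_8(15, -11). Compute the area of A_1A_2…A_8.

A_1→A_2: (7)(-10.5) − (-2)(-10.5) = -94.5
A_2→A_3: (-2)(-4) − (-11)(-10.5) = -107.5
A_3→A_4: (-11)(0.5) − (-8)(-4) = -37.5
A_4→A_5: (-8)(6) − (-7.5)(0.5) = -44.25
A_5→A_6: (-7.5)(14) − (-5)(6) = -75
A_6→A_7: (-5)(9) − (7)(14) = -143
A_7→A_8: (7)(-11) − (15)(9) = -212
A_8→A_1: (15)(-10.5) − (7)(-11) = -80.5
Σ = -794.25
Area = |Σ|/2 = 397.125.

397.125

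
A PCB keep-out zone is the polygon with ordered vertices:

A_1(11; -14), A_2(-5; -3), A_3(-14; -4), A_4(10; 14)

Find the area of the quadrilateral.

287.5

Cross-terms: -103, -22, -156, -294  ⇒  Σ = -575
Area = |Σ|/2 = 287.5.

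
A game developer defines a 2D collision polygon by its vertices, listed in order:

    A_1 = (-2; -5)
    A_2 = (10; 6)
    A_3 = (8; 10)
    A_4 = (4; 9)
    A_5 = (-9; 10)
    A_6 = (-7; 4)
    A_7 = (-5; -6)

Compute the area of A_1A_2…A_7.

Apply the shoelace (surveyor's) formula: 2A = Σ (x_i·y_{i+1} − x_{i+1}·y_i), indices taken mod 7.
A_1→A_2: (-2)(6) − (10)(-5) = 38
A_2→A_3: (10)(10) − (8)(6) = 52
A_3→A_4: (8)(9) − (4)(10) = 32
A_4→A_5: (4)(10) − (-9)(9) = 121
A_5→A_6: (-9)(4) − (-7)(10) = 34
A_6→A_7: (-7)(-6) − (-5)(4) = 62
A_7→A_1: (-5)(-5) − (-2)(-6) = 13
Σ = 352
Area = |Σ|/2 = 176.

176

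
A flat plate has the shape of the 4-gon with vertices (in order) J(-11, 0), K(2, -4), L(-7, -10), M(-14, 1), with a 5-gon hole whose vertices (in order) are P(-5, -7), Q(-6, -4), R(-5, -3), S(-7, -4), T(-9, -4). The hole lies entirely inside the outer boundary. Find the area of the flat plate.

Outer boundary:
Σ = (44) + (-48) + (-147) + (11) = -140
Area = |Σ|/2 = 70.
Hole:
Apply the surveyor's formula: 2A = Σ (x_i·y_{i+1} − x_{i+1}·y_i), indices taken mod 5.
Σ = (-22) + (-2) + (-1) + (-8) + (43) = 10
Area = |Σ|/2 = 5.
Net area = 70 − 5 = 65.

65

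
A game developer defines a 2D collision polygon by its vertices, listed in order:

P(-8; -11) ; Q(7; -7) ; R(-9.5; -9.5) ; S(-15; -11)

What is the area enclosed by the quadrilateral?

19.5

Σ = (133) + (-133) + (-38) + (77) = 39
Area = |Σ|/2 = 19.5.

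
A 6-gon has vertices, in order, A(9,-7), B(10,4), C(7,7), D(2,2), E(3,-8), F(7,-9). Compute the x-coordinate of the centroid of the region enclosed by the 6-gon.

Apply the shoelace formula. First the cross-terms c_i = x_i·y_{i+1} − x_{i+1}·y_i:
  106, 42, 0, -22, 29, 32  ⇒  2A = 187, A = 93.5.
Then Σ (x_i + x_{i+1})·c_i = 3420, so x̄ = 3420 / (6·93.5) = 1140/187.

1140/187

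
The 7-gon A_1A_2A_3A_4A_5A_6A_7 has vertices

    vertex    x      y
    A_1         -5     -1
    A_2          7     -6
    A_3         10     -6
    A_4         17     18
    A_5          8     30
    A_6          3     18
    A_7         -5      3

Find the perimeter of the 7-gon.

90

|A_1A_2| = √((12)² + (-5)²) = √169 = 13
|A_2A_3| = √((3)² + (0)²) = √9 = 3
|A_3A_4| = √((7)² + (24)²) = √625 = 25
|A_4A_5| = √((-9)² + (12)²) = √225 = 15
|A_5A_6| = √((-5)² + (-12)²) = √169 = 13
|A_6A_7| = √((-8)² + (-15)²) = √289 = 17
|A_7A_1| = √((0)² + (-4)²) = √16 = 4
Perimeter = 13 + 3 + 25 + 15 + 13 + 17 + 4 = 90.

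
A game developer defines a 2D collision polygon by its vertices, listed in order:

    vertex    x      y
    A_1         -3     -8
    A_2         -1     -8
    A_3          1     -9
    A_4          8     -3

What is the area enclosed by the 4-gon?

14.5

Cross-terms: 16, 17, 69, -73  ⇒  Σ = 29
Area = |Σ|/2 = 14.5.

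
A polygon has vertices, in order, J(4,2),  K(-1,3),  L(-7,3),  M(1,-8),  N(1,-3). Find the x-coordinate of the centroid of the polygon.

Apply the shoelace (surveyor's) formula. First the cross-terms c_i = x_i·y_{i+1} − x_{i+1}·y_i:
  14, 18, 53, 5, 14  ⇒  2A = 104, A = 52.
Then Σ (x_i + x_{i+1})·c_i = -340, so x̄ = -340 / (6·52) = -85/78.

-85/78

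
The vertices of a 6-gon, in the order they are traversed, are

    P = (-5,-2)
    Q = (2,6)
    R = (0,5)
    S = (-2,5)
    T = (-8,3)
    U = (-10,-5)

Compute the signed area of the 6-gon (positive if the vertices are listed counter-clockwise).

46.5

Apply Gauss's area formula: 2A = Σ (x_i·y_{i+1} − x_{i+1}·y_i), indices taken mod 6.
P→Q: (-5)(6) − (2)(-2) = -26
Q→R: (2)(5) − (0)(6) = 10
R→S: (0)(5) − (-2)(5) = 10
S→T: (-2)(3) − (-8)(5) = 34
T→U: (-8)(-5) − (-10)(3) = 70
U→P: (-10)(-2) − (-5)(-5) = -5
Σ = 93
Signed area = Σ/2 = 46.5 (positive ⇒ counter-clockwise traversal).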